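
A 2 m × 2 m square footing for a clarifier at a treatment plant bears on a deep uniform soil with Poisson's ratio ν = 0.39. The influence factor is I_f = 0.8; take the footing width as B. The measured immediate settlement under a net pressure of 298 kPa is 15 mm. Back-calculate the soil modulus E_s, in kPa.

E_s ≈ 27000 kPa

S_e = q·B·(1−ν²)/E_s · I_f  ⇒  E_s = q·B·(1−ν²)·I_f / S_e.
E_s = 298 × 2 × 0.8479 × 0.8 / 0.015 = 26950 kPa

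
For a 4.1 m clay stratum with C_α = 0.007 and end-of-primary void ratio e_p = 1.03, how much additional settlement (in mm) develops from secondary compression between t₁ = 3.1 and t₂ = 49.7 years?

Secondary compression: S_s = C_α·H/(1+e_p)·log₁₀(t₂/t₁)
S_s = 0.007×4.1/(1+1.03)×log₁₀(49.7/3.1)
    = 0.01414 × 1.205 = 0.01704 m

S_s ≈ 17 mm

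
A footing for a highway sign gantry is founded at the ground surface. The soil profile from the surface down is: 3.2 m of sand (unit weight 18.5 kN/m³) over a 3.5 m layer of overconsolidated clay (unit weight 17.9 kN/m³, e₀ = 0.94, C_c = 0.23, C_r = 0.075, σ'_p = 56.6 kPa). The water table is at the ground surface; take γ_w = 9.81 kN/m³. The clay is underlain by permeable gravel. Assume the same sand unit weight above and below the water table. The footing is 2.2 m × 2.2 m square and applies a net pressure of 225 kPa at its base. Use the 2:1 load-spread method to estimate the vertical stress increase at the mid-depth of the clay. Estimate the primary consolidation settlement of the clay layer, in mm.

Mid-depth of clay below the ground surface: z = 3.2 + 3.5/2 = 4.95 m.
Total vertical stress at mid-clay: σ_v = 18.5×3.2 + 17.9×1.75 = 90.525 kPa.
Pore pressure: u = 9.81×(4.95 − 0) = 48.56 kPa.
Initial effective stress: σ'_0 = σ_v − u = 90.525 − 48.56 = 41.965 kPa.
Stress increase at mid-clay by the 2:1 spreading method:
Δσ = qBL/((B+z)(L+z)) = 225×2.2×2.2/((2.2+4.95)(2.2+4.95)) = 21.302 kPa
Final effective stress: σ'_f = 41.965 + 21.302 = 63.267 kPa.
σ'_f = 63.267 > σ'_p = 56.6 kPa, so the stress path crosses the preconsolidation pressure — recompression up to σ'_p, then virgin compression beyond:
S_c = H/(1+e₀)·[C_r·log₁₀(σ'_p/σ'_0) + C_c·log₁₀(σ'_f/σ'_p)]
    = 3.5/1.94 × [0.075×log₁₀(56.6/41.965) + 0.23×log₁₀(63.267/56.6)]
    = 1.8041 × [0.0097447 + 0.011123] = 0.03765 m

S_c ≈ 37.6 mm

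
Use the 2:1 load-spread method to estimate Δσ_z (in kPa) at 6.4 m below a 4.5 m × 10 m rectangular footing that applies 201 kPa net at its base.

Δσ_z ≈ 50.6 kPa

By the 2:1 method the load spreads at 1 horizontal : 2 vertical, so at depth z the loaded area has grown by z in each plan dimension:
Δσ = qBL/((B+z)(L+z)) = 201×4.5×10/((4.5+6.4)(10+6.4)) = 50.599 kPa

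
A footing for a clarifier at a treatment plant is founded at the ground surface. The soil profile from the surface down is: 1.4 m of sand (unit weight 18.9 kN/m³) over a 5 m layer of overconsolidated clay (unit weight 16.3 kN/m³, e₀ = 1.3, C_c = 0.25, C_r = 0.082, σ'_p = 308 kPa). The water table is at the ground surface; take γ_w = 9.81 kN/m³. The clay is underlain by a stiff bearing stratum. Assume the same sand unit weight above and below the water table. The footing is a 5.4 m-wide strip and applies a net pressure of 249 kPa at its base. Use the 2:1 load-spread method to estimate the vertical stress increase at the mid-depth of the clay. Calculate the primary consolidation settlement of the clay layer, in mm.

S_c ≈ 139 mm

Mid-depth of clay below the ground surface: z = 1.4 + 5/2 = 3.9 m.
Total vertical stress at mid-clay: σ_v = 18.9×1.4 + 16.3×2.5 = 67.21 kPa.
Pore pressure: u = 9.81×(3.9 − 0) = 38.259 kPa.
Initial effective stress: σ'_0 = σ_v − u = 67.21 − 38.259 = 28.951 kPa.
Stress increase at mid-clay by the 2:1 spreading method:
Δσ = qB/(B+z) = 249×5.4/(5.4+3.9) = 144.58 kPa
Final effective stress: σ'_f = 28.951 + 144.58 = 173.53 kPa.
σ'_f = 173.53 ≤ σ'_p = 308 kPa, so the clay remains overconsolidated and only the recompression index applies:
S_c = C_r·H/(1+e₀)·log₁₀(σ'_f/σ'_0) = 0.082×5/2.3×log₁₀(173.53/28.951)
    = 0.17826 × 0.77771 = 0.1386 m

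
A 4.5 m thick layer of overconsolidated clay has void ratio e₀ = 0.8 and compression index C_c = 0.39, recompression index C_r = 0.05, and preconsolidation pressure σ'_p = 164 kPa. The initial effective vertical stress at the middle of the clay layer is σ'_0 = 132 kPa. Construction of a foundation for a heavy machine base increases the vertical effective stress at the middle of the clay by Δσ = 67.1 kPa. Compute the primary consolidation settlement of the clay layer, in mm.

Final effective stress: σ'_f = 132 + 67.1 = 199.1 kPa.
σ'_f = 199.1 > σ'_p = 164 kPa, so the stress path crosses the preconsolidation pressure — recompression up to σ'_p, then virgin compression beyond:
S_c = H/(1+e₀)·[C_r·log₁₀(σ'_p/σ'_0) + C_c·log₁₀(σ'_f/σ'_p)]
    = 4.5/1.8 × [0.05×log₁₀(164/132) + 0.39×log₁₀(199.1/164)]
    = 2.5 × [0.0047135 + 0.032849] = 0.09391 m

S_c ≈ 93.9 mm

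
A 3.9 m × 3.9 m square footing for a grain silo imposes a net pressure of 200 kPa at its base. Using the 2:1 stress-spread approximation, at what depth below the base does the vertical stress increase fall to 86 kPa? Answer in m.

2:1 spreading — at depth z the loaded area has grown by z in each plan dimension:
qB²/(B+z)² = Δσ_z ⇒ z = B(√(q/Δσ_z) − 1) = 3.9×(√(200/86) − 1) = 2.047 m

z ≈ 2.05 m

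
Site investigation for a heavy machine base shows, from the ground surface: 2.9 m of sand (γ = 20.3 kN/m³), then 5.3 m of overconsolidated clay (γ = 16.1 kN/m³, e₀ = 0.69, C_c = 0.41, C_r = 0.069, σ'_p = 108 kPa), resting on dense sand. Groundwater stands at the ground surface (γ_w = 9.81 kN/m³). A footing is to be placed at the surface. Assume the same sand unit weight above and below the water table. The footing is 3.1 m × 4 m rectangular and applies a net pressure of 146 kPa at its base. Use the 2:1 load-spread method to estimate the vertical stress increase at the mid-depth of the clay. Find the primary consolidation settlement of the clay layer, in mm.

S_c ≈ 35.9 mm

Mid-depth of clay below the ground surface: z = 2.9 + 5.3/2 = 5.55 m.
Total vertical stress at mid-clay: σ_v = 20.3×2.9 + 16.1×2.65 = 101.53 kPa.
Pore pressure: u = 9.81×(5.55 − 0) = 54.446 kPa.
Initial effective stress: σ'_0 = σ_v − u = 101.53 − 54.446 = 47.084 kPa.
Stress increase at mid-clay by the 2:1 spreading method:
Δσ = qBL/((B+z)(L+z)) = 146×3.1×4/((3.1+5.55)(4+5.55)) = 21.916 kPa
Final effective stress: σ'_f = 47.084 + 21.916 = 69 kPa.
σ'_f = 69 ≤ σ'_p = 108 kPa, so the clay remains overconsolidated and only the recompression index applies:
S_c = C_r·H/(1+e₀)·log₁₀(σ'_f/σ'_0) = 0.069×5.3/1.69×log₁₀(69/47.084)
    = 0.21639 × 0.16598 = 0.03592 m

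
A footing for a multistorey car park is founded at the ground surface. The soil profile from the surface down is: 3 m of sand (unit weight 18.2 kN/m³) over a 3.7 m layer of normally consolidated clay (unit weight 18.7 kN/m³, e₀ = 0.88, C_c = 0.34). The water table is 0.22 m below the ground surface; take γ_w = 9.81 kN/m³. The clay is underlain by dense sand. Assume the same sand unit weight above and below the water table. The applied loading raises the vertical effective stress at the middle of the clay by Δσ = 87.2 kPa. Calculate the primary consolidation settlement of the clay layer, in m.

Mid-depth of clay below the ground surface: z = 3 + 3.7/2 = 4.85 m.
Total vertical stress at mid-clay: σ_v = 18.2×3 + 18.7×1.85 = 89.195 kPa.
Pore pressure: u = 9.81×(4.85 − 0.22) = 45.42 kPa.
Initial effective stress: σ'_0 = σ_v − u = 89.195 − 45.42 = 43.775 kPa.
Final effective stress: σ'_f = σ'_0 + Δσ = 43.775 + 87.2 = 130.97 kPa.
Normally consolidated clay, so the full stress increment lies on the virgin compression line:
S_c = C_c·H/(1+e₀)·log₁₀(σ'_f/σ'_0) = 0.34×3.7/(1+0.88)×log₁₀(130.97/43.775)
    = 0.66915 × 0.47595 = 0.3185 m

S_c ≈ 0.318 m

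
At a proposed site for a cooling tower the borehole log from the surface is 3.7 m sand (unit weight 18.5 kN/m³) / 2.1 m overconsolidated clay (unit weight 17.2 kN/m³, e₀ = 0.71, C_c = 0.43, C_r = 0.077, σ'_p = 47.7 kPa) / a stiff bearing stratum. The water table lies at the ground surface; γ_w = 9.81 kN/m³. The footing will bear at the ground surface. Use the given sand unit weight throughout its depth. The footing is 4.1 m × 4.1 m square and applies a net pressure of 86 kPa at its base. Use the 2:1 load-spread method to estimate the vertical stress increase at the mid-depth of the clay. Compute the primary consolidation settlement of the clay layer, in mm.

S_c ≈ 53.6 mm

Mid-depth of clay below the ground surface: z = 3.7 + 2.1/2 = 4.75 m.
Total vertical stress at mid-clay: σ_v = 18.5×3.7 + 17.2×1.05 = 86.51 kPa.
Pore pressure: u = 9.81×(4.75 − 0) = 46.598 kPa.
Initial effective stress: σ'_0 = σ_v − u = 86.51 − 46.598 = 39.912 kPa.
Stress increase at mid-clay by the 2:1 spreading method:
Δσ = qBL/((B+z)(L+z)) = 86×4.1×4.1/((4.1+4.75)(4.1+4.75)) = 18.458 kPa
Final effective stress: σ'_f = 39.912 + 18.458 = 58.37 kPa.
σ'_f = 58.37 > σ'_p = 47.7 kPa, so the stress path crosses the preconsolidation pressure — recompression up to σ'_p, then virgin compression beyond:
S_c = H/(1+e₀)·[C_r·log₁₀(σ'_p/σ'_0) + C_c·log₁₀(σ'_f/σ'_p)]
    = 2.1/1.71 × [0.077×log₁₀(47.7/39.912) + 0.43×log₁₀(58.37/47.7)]
    = 1.2281 × [0.0059609 + 0.037699] = 0.05362 m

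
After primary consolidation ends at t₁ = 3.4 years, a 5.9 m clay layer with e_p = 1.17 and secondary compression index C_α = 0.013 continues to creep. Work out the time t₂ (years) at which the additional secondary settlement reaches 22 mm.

S_s = C_α·H/(1+e_p)·log₁₀(t₂/t₁) ⇒ log₁₀(t₂/t₁) = S_s·(1+e_p)/(C_α·H).
log₁₀(t₂/t₁) = 0.022 × (1+1.17) / (0.013×5.9) = 0.6224
t₂ = t₁ × 10^0.6224 = 3.4 × 4.192 = 14.25 years

t₂ ≈ 14.3 years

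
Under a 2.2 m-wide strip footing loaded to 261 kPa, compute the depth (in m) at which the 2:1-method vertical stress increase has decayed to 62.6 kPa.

z ≈ 6.97 m

2:1 spreading — at depth z the loaded area has grown by z in each plan dimension:
qB/(B+z) = Δσ_z ⇒ z = qB/Δσ_z − B = 261×2.2/62.6 − 2.2 = 6.973 m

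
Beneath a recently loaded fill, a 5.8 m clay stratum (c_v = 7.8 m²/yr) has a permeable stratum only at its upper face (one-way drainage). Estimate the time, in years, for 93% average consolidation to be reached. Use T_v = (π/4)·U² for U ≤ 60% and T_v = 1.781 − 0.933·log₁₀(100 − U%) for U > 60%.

t ≈ 4.28 years

Drainage path length: H_d = H = 5.8 m (single drainage).
U > 60%: T_v = 1.781 − 0.933·log₁₀(100 − 93) = 0.99252.
t = T_v·H_d²/c_v = 0.99252×5.8²/7.8 = 4.281 years.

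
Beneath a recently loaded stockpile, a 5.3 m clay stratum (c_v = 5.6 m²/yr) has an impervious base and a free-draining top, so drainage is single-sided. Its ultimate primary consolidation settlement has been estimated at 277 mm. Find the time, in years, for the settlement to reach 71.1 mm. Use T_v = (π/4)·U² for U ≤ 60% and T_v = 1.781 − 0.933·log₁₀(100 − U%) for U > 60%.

t ≈ 0.26 years

Drainage path length: H_d = H = 5.3 m (single drainage).
U = S(t)/S_ult = 71.1/277 = 0.2567.
U ≤ 60%: T_v = (π/4)·U² = (π/4)×0.25668² = 0.051745.
t = T_v·H_d²/c_v = 0.051745×5.3²/5.6 = 0.2596 years.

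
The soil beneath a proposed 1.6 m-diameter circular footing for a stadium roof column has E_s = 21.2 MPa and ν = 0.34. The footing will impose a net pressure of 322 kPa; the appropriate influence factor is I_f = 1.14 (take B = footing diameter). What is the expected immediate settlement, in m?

S_e ≈ 0.0245 m

Immediate (elastic) settlement: S_e = q·B·(1−ν²)/E_s · I_f.
E_s = 21.2 MPa = 21200 kPa.
S_e = 322 × 1.6 × (1 − 0.34²) / 21200 × 1.14
    = 322 × 1.6 × 0.8844 / 21200 × 1.14
    = 0.0245 m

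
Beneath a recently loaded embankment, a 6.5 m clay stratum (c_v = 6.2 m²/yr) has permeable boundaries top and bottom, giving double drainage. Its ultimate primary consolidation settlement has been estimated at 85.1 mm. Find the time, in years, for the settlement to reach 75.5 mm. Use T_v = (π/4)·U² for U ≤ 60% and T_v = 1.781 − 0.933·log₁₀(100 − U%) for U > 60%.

t ≈ 1.36 years

Drainage path length: H_d = H/2 = 3.25 m (double drainage).
U = S(t)/S_ult = 75.5/85.1 = 0.8872.
U > 60%: T_v = 1.781 − 0.933·log₁₀(100 − 88.719) = 0.79917.
t = T_v·H_d²/c_v = 0.79917×3.25²/6.2 = 1.361 years.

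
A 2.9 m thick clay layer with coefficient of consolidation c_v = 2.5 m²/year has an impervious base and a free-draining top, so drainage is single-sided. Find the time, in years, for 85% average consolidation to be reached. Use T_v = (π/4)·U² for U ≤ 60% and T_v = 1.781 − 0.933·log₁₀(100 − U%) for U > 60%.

t ≈ 2.3 years

Drainage path length: H_d = H = 2.9 m (single drainage).
U > 60%: T_v = 1.781 − 0.933·log₁₀(100 − 85) = 0.68371.
t = T_v·H_d²/c_v = 0.68371×2.9²/2.5 = 2.3 years.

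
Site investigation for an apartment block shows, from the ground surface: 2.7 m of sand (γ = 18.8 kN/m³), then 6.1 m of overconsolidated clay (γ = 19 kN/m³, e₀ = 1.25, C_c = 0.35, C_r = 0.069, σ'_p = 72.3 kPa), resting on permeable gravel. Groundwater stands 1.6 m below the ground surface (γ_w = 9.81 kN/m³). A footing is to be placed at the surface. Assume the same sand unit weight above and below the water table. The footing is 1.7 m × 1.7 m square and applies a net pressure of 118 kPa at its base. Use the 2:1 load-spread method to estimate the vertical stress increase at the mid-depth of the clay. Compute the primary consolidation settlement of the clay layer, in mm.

S_c ≈ 15.4 mm

Mid-depth of clay below the ground surface: z = 2.7 + 6.1/2 = 5.75 m.
Total vertical stress at mid-clay: σ_v = 18.8×2.7 + 19×3.05 = 108.71 kPa.
Pore pressure: u = 9.81×(5.75 − 1.6) = 40.712 kPa.
Initial effective stress: σ'_0 = σ_v − u = 108.71 − 40.712 = 67.998 kPa.
Stress increase at mid-clay by the 2:1 spreading method:
Δσ = qBL/((B+z)(L+z)) = 118×1.7×1.7/((1.7+5.75)(1.7+5.75)) = 6.1442 kPa
Final effective stress: σ'_f = 67.998 + 6.1442 = 74.142 kPa.
σ'_f = 74.142 > σ'_p = 72.3 kPa, so the stress path crosses the preconsolidation pressure — recompression up to σ'_p, then virgin compression beyond:
S_c = H/(1+e₀)·[C_r·log₁₀(σ'_p/σ'_0) + C_c·log₁₀(σ'_f/σ'_p)]
    = 6.1/2.25 × [0.069×log₁₀(72.3/67.998) + 0.35×log₁₀(74.142/72.3)]
    = 2.7111 × [0.0018383 + 0.0038241] = 0.01535 m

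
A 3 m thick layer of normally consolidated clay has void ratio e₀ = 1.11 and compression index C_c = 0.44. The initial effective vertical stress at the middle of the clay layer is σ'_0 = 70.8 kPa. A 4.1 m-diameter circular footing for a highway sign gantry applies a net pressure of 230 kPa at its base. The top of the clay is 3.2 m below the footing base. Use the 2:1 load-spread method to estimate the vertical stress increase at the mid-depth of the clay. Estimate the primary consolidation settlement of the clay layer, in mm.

Mid-depth of clay below the footing base: z = 3.2 + 3/2 = 4.7 m.
Stress increase at mid-clay by the 2:1 spreading method:
Δσ ≈ qD²/(D+z)² = 230×4.1²/(4.1+4.7)² = 49.926 kPa
Final effective stress: σ'_f = σ'_0 + Δσ = 70.8 + 49.926 = 120.73 kPa.
Normally consolidated clay, so the full stress increment lies on the virgin compression line:
S_c = C_c·H/(1+e₀)·log₁₀(σ'_f/σ'_0) = 0.44×3/(1+1.11)×log₁₀(120.73/70.8)
    = 0.62559 × 0.23178 = 0.145 m

S_c ≈ 145 mm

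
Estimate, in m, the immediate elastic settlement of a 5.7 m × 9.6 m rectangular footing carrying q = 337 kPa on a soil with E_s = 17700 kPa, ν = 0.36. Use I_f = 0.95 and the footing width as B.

S_e ≈ 0.0897 m

Immediate (elastic) settlement: S_e = q·B·(1−ν²)/E_s · I_f.
S_e = 337 × 5.7 × (1 − 0.36²) / 17700 × 0.95
    = 337 × 5.7 × 0.8704 / 17700 × 0.95
    = 0.08974 m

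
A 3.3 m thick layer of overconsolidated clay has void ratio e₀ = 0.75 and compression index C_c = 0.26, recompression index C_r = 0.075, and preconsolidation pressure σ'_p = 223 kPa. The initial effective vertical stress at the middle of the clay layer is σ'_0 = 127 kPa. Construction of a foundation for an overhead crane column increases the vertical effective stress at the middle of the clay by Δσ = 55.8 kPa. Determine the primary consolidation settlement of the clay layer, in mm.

S_c ≈ 22.4 mm

Final effective stress: σ'_f = 127 + 55.8 = 182.8 kPa.
σ'_f = 182.8 ≤ σ'_p = 223 kPa, so the clay remains overconsolidated and only the recompression index applies:
S_c = C_r·H/(1+e₀)·log₁₀(σ'_f/σ'_0) = 0.075×3.3/1.75×log₁₀(182.8/127)
    = 0.14143 × 0.15817 = 0.02237 m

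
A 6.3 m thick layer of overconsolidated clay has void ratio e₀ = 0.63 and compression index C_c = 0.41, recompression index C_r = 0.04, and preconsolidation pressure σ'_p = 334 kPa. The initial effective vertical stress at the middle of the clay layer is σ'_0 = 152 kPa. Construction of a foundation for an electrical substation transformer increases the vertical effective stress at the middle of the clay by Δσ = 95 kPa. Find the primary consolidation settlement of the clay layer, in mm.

Final effective stress: σ'_f = 152 + 95 = 247 kPa.
σ'_f = 247 ≤ σ'_p = 334 kPa, so the clay remains overconsolidated and only the recompression index applies:
S_c = C_r·H/(1+e₀)·log₁₀(σ'_f/σ'_0) = 0.04×6.3/1.63×log₁₀(247/152)
    = 0.1546 × 0.21085 = 0.0326 m

S_c ≈ 32.6 mm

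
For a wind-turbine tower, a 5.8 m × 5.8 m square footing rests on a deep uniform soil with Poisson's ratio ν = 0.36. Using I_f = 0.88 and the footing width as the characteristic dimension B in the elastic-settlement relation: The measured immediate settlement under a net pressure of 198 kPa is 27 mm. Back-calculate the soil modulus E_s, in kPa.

E_s ≈ 32600 kPa

S_e = q·B·(1−ν²)/E_s · I_f  ⇒  E_s = q·B·(1−ν²)·I_f / S_e.
E_s = 198 × 5.8 × 0.8704 × 0.88 / 0.027 = 32580 kPa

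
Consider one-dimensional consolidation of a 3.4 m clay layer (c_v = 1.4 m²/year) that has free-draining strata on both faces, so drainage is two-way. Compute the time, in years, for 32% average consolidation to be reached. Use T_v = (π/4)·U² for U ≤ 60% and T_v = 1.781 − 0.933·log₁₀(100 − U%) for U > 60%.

Drainage path length: H_d = H/2 = 1.7 m (double drainage).
U ≤ 60%: T_v = (π/4)·U² = (π/4)×0.32² = 0.080425.
t = T_v·H_d²/c_v = 0.080425×1.7²/1.4 = 0.166 years.

t ≈ 0.166 years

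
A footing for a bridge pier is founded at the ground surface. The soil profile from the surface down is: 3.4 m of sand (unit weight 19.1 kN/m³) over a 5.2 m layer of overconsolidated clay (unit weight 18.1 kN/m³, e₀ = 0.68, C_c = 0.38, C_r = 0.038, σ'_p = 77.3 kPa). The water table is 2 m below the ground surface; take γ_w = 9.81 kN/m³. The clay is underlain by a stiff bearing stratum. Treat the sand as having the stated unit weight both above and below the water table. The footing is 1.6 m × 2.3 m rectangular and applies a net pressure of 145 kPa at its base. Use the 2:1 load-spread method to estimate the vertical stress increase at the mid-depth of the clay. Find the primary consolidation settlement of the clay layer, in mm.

S_c ≈ 28.4 mm

Mid-depth of clay below the ground surface: z = 3.4 + 5.2/2 = 6 m.
Total vertical stress at mid-clay: σ_v = 19.1×3.4 + 18.1×2.6 = 112 kPa.
Pore pressure: u = 9.81×(6 − 2) = 39.24 kPa.
Initial effective stress: σ'_0 = σ_v − u = 112 − 39.24 = 72.76 kPa.
Stress increase at mid-clay by the 2:1 spreading method:
Δσ = qBL/((B+z)(L+z)) = 145×1.6×2.3/((1.6+6)(2.3+6)) = 8.4591 kPa
Final effective stress: σ'_f = 72.76 + 8.4591 = 81.219 kPa.
σ'_f = 81.219 > σ'_p = 77.3 kPa, so the stress path crosses the preconsolidation pressure — recompression up to σ'_p, then virgin compression beyond:
S_c = H/(1+e₀)·[C_r·log₁₀(σ'_p/σ'_0) + C_c·log₁₀(σ'_f/σ'_p)]
    = 5.2/1.68 × [0.038×log₁₀(77.3/72.76) + 0.38×log₁₀(81.219/77.3)]
    = 3.0952 × [0.0009989 + 0.0081617] = 0.02835 m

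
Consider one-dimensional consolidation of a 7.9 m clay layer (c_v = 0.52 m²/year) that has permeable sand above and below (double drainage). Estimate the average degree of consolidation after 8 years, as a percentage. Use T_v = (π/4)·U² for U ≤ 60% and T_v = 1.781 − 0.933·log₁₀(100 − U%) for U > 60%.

U ≈ 58.3 %

Drainage path length: H_d = H/2 = 3.95 m (double drainage).
T_v = c_v·t/H_d² = 0.52×8/3.95² = 0.26662.
T_v = 0.26662 corresponds to the U ≤ 60% branch:
U = √(4T_v/π) = 0.5826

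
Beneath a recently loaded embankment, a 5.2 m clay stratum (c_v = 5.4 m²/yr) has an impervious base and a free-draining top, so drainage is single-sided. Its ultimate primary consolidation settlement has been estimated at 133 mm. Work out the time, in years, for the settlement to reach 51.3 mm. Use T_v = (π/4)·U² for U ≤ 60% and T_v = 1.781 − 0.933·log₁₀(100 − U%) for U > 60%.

t ≈ 0.585 years

Drainage path length: H_d = H = 5.2 m (single drainage).
U = S(t)/S_ult = 51.3/133 = 0.3857.
U ≤ 60%: T_v = (π/4)·U² = (π/4)×0.38571² = 0.11685.
t = T_v·H_d²/c_v = 0.11685×5.2²/5.4 = 0.5851 years.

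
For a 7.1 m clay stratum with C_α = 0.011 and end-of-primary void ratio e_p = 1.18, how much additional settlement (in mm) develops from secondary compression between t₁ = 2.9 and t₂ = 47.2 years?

S_s ≈ 43.4 mm

Secondary compression: S_s = C_α·H/(1+e_p)·log₁₀(t₂/t₁)
S_s = 0.011×7.1/(1+1.18)×log₁₀(47.2/2.9)
    = 0.03583 × 1.212 = 0.0434 m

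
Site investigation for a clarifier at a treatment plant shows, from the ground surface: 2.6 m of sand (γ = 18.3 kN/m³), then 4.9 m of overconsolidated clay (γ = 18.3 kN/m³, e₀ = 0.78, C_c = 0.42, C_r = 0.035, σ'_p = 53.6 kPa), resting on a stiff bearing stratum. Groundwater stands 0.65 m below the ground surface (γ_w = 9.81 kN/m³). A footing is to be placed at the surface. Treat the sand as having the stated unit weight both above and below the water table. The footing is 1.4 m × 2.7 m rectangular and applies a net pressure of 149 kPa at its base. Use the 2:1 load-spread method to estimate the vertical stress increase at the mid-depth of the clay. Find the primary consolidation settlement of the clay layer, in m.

Mid-depth of clay below the ground surface: z = 2.6 + 4.9/2 = 5.05 m.
Total vertical stress at mid-clay: σ_v = 18.3×2.6 + 18.3×2.45 = 92.415 kPa.
Pore pressure: u = 9.81×(5.05 − 0.65) = 43.164 kPa.
Initial effective stress: σ'_0 = σ_v − u = 92.415 − 43.164 = 49.251 kPa.
Stress increase at mid-clay by the 2:1 spreading method:
Δσ = qBL/((B+z)(L+z)) = 149×1.4×2.7/((1.4+5.05)(2.7+5.05)) = 11.267 kPa
Final effective stress: σ'_f = 49.251 + 11.267 = 60.518 kPa.
σ'_f = 60.518 > σ'_p = 53.6 kPa, so the stress path crosses the preconsolidation pressure — recompression up to σ'_p, then virgin compression beyond:
S_c = H/(1+e₀)·[C_r·log₁₀(σ'_p/σ'_0) + C_c·log₁₀(σ'_f/σ'_p)]
    = 4.9/1.78 × [0.035×log₁₀(53.6/49.251) + 0.42×log₁₀(60.518/53.6)]
    = 2.7528 × [0.0012862 + 0.022142] = 0.06449 m

S_c ≈ 0.0645 m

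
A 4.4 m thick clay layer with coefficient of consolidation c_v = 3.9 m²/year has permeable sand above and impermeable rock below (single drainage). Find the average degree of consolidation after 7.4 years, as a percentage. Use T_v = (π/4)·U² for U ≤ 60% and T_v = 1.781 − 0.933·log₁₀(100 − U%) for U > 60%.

U ≈ 98 %

Drainage path length: H_d = H = 4.4 m (single drainage).
T_v = c_v·t/H_d² = 3.9×7.4/4.4² = 1.4907.
T_v = 1.4907 corresponds to the U > 60% branch:
U = 1 − 10^((1.781 − T_v)/0.933)/100 = 0.9795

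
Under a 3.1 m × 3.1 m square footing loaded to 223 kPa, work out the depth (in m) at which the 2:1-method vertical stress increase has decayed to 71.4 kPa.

2:1 spreading — at depth z the loaded area has grown by z in each plan dimension:
qB²/(B+z)² = Δσ_z ⇒ z = B(√(q/Δσ_z) − 1) = 3.1×(√(223/71.4) − 1) = 2.379 m

z ≈ 2.38 m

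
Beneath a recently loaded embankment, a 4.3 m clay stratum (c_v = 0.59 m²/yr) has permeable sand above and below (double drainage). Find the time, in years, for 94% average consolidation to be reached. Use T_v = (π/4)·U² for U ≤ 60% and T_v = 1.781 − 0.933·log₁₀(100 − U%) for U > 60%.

t ≈ 8.27 years

Drainage path length: H_d = H/2 = 2.15 m (double drainage).
U > 60%: T_v = 1.781 − 0.933·log₁₀(100 − 94) = 1.055.
t = T_v·H_d²/c_v = 1.055×2.15²/0.59 = 8.266 years.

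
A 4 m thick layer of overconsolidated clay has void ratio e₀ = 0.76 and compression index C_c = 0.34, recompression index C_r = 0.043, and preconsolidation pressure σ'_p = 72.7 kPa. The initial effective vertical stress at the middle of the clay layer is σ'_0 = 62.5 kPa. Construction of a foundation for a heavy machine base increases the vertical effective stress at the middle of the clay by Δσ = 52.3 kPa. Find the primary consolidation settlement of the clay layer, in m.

Final effective stress: σ'_f = 62.5 + 52.3 = 114.8 kPa.
σ'_f = 114.8 > σ'_p = 72.7 kPa, so the stress path crosses the preconsolidation pressure — recompression up to σ'_p, then virgin compression beyond:
S_c = H/(1+e₀)·[C_r·log₁₀(σ'_p/σ'_0) + C_c·log₁₀(σ'_f/σ'_p)]
    = 4/1.76 × [0.043×log₁₀(72.7/62.5) + 0.34×log₁₀(114.8/72.7)]
    = 2.2727 × [0.0028231 + 0.067459] = 0.1597 m

S_c ≈ 0.16 m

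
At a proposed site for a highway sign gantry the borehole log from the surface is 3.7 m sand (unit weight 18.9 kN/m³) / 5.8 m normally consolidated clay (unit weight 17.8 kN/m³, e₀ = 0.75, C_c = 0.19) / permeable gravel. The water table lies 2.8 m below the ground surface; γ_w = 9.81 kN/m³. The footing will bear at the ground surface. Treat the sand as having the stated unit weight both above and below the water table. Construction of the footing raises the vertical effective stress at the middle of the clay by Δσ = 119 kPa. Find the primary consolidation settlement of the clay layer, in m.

Mid-depth of clay below the ground surface: z = 3.7 + 5.8/2 = 6.6 m.
Total vertical stress at mid-clay: σ_v = 18.9×3.7 + 17.8×2.9 = 121.55 kPa.
Pore pressure: u = 9.81×(6.6 − 2.8) = 37.278 kPa.
Initial effective stress: σ'_0 = σ_v − u = 121.55 − 37.278 = 84.272 kPa.
Final effective stress: σ'_f = σ'_0 + Δσ = 84.272 + 119 = 203.27 kPa.
Normally consolidated clay, so the full stress increment lies on the virgin compression line:
S_c = C_c·H/(1+e₀)·log₁₀(σ'_f/σ'_0) = 0.19×5.8/(1+0.75)×log₁₀(203.27/84.272)
    = 0.62971 × 0.38239 = 0.2408 m

S_c ≈ 0.241 m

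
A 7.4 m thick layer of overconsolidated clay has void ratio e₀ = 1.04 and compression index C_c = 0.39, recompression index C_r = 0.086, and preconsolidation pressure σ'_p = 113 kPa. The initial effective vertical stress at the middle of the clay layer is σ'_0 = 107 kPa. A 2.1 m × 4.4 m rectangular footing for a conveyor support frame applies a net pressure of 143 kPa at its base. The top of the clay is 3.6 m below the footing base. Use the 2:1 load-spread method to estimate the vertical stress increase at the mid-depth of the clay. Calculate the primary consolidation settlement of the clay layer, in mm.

S_c ≈ 39.2 mm

Mid-depth of clay below the footing base: z = 3.6 + 7.4/2 = 7.3 m.
Stress increase at mid-clay by the 2:1 spreading method:
Δσ = qBL/((B+z)(L+z)) = 143×2.1×4.4/((2.1+7.3)(4.4+7.3)) = 12.014 kPa
Final effective stress: σ'_f = 107 + 12.014 = 119.01 kPa.
σ'_f = 119.01 > σ'_p = 113 kPa, so the stress path crosses the preconsolidation pressure — recompression up to σ'_p, then virgin compression beyond:
S_c = H/(1+e₀)·[C_r·log₁₀(σ'_p/σ'_0) + C_c·log₁₀(σ'_f/σ'_p)]
    = 7.4/2.04 × [0.086×log₁₀(113/107) + 0.39×log₁₀(119.01/113)]
    = 3.6275 × [0.0020377 + 0.008777] = 0.03923 m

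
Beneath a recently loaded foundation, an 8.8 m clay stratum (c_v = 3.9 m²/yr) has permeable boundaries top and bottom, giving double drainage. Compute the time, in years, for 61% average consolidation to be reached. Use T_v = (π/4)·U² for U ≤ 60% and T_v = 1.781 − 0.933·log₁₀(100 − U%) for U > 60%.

Drainage path length: H_d = H/2 = 4.4 m (double drainage).
U > 60%: T_v = 1.781 − 0.933·log₁₀(100 − 61) = 0.29654.
t = T_v·H_d²/c_v = 0.29654×4.4²/3.9 = 1.472 years.

t ≈ 1.47 years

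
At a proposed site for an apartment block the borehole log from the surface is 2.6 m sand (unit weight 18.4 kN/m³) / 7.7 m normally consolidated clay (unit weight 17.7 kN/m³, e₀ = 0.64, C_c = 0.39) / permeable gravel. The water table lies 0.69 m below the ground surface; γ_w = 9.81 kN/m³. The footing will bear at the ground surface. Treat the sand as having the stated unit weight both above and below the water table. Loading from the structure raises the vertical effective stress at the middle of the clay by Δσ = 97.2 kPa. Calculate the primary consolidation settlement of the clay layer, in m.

Mid-depth of clay below the ground surface: z = 2.6 + 7.7/2 = 6.45 m.
Total vertical stress at mid-clay: σ_v = 18.4×2.6 + 17.7×3.85 = 115.98 kPa.
Pore pressure: u = 9.81×(6.45 − 0.69) = 56.506 kPa.
Initial effective stress: σ'_0 = σ_v − u = 115.98 − 56.506 = 59.474 kPa.
Final effective stress: σ'_f = σ'_0 + Δσ = 59.474 + 97.2 = 156.67 kPa.
Normally consolidated clay, so the full stress increment lies on the virgin compression line:
S_c = C_c·H/(1+e₀)·log₁₀(σ'_f/σ'_0) = 0.39×7.7/(1+0.64)×log₁₀(156.67/59.474)
    = 1.8311 × 0.42066 = 0.7703 m

S_c ≈ 0.77 m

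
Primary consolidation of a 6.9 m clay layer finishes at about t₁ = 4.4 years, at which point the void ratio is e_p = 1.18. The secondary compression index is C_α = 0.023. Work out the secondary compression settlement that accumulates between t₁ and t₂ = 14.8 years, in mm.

Secondary compression: S_s = C_α·H/(1+e_p)·log₁₀(t₂/t₁)
S_s = 0.023×6.9/(1+1.18)×log₁₀(14.8/4.4)
    = 0.0728 × 0.5268 = 0.03835 m

S_s ≈ 38.4 mm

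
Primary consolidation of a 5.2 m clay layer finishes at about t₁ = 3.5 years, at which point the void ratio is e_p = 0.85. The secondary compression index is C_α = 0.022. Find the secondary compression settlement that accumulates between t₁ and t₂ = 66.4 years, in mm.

Secondary compression: S_s = C_α·H/(1+e_p)·log₁₀(t₂/t₁)
S_s = 0.022×5.2/(1+0.85)×log₁₀(66.4/3.5)
    = 0.06184 × 1.278 = 0.07903 m

S_s ≈ 79 mm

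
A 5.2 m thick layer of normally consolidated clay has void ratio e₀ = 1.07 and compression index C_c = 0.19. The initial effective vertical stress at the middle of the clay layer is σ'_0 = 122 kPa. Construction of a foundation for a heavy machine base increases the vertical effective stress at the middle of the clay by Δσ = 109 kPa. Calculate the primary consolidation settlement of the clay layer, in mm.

S_c ≈ 132 mm

Final effective stress: σ'_f = σ'_0 + Δσ = 122 + 109 = 231 kPa.
Normally consolidated clay, so the full stress increment lies on the virgin compression line:
S_c = C_c·H/(1+e₀)·log₁₀(σ'_f/σ'_0) = 0.19×5.2/(1+1.07)×log₁₀(231/122)
    = 0.47729 × 0.27725 = 0.1323 m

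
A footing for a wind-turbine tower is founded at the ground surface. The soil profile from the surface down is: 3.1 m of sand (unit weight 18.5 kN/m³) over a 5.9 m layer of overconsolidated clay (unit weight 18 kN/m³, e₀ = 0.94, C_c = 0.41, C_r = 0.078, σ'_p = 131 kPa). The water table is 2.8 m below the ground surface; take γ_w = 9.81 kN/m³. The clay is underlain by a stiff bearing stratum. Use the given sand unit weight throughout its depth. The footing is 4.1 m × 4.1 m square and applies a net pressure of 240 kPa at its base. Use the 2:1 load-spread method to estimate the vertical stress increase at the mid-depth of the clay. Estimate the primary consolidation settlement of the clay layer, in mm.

S_c ≈ 41.7 mm

Mid-depth of clay below the ground surface: z = 3.1 + 5.9/2 = 6.05 m.
Total vertical stress at mid-clay: σ_v = 18.5×3.1 + 18×2.95 = 110.45 kPa.
Pore pressure: u = 9.81×(6.05 − 2.8) = 31.883 kPa.
Initial effective stress: σ'_0 = σ_v − u = 110.45 − 31.883 = 78.567 kPa.
Stress increase at mid-clay by the 2:1 spreading method:
Δσ = qBL/((B+z)(L+z)) = 240×4.1×4.1/((4.1+6.05)(4.1+6.05)) = 39.16 kPa
Final effective stress: σ'_f = 78.567 + 39.16 = 117.73 kPa.
σ'_f = 117.73 ≤ σ'_p = 131 kPa, so the clay remains overconsolidated and only the recompression index applies:
S_c = C_r·H/(1+e₀)·log₁₀(σ'_f/σ'_0) = 0.078×5.9/1.94×log₁₀(117.73/78.567)
    = 0.23721 × 0.17565 = 0.04167 m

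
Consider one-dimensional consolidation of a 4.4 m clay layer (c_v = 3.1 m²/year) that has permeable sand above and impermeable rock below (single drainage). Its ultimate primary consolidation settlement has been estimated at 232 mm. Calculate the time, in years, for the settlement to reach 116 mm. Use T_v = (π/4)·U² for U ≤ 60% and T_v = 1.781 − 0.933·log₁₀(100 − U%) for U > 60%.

Drainage path length: H_d = H = 4.4 m (single drainage).
U = S(t)/S_ult = 116/232 = 0.5.
U ≤ 60%: T_v = (π/4)·U² = (π/4)×0.5² = 0.19635.
t = T_v·H_d²/c_v = 0.19635×4.4²/3.1 = 1.226 years.

t ≈ 1.23 years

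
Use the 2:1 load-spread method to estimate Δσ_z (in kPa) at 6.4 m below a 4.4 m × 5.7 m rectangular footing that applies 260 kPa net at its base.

By the 2:1 method the load spreads at 1 horizontal : 2 vertical, so at depth z the loaded area has grown by z in each plan dimension:
Δσ = qBL/((B+z)(L+z)) = 260×4.4×5.7/((4.4+6.4)(5.7+6.4)) = 49.899 kPa

Δσ_z ≈ 49.9 kPa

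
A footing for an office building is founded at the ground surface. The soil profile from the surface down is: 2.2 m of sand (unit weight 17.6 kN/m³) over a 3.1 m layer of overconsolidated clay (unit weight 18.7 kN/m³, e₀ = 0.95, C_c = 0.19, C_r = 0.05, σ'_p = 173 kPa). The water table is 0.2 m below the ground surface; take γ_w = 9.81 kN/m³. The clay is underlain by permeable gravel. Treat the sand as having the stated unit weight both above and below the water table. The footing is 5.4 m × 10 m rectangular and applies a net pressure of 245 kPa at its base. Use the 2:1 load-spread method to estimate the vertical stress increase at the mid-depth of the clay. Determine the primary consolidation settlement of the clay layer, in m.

Mid-depth of clay below the ground surface: z = 2.2 + 3.1/2 = 3.75 m.
Total vertical stress at mid-clay: σ_v = 17.6×2.2 + 18.7×1.55 = 67.705 kPa.
Pore pressure: u = 9.81×(3.75 − 0.2) = 34.825 kPa.
Initial effective stress: σ'_0 = σ_v − u = 67.705 − 34.825 = 32.88 kPa.
Stress increase at mid-clay by the 2:1 spreading method:
Δσ = qBL/((B+z)(L+z)) = 245×5.4×10/((5.4+3.75)(10+3.75)) = 105.16 kPa
Final effective stress: σ'_f = 32.88 + 105.16 = 138.04 kPa.
σ'_f = 138.04 ≤ σ'_p = 173 kPa, so the clay remains overconsolidated and only the recompression index applies:
S_c = C_r·H/(1+e₀)·log₁₀(σ'_f/σ'_0) = 0.05×3.1/1.95×log₁₀(138.04/32.88)
    = 0.079485 × 0.62307 = 0.04952 m

S_c ≈ 0.0495 m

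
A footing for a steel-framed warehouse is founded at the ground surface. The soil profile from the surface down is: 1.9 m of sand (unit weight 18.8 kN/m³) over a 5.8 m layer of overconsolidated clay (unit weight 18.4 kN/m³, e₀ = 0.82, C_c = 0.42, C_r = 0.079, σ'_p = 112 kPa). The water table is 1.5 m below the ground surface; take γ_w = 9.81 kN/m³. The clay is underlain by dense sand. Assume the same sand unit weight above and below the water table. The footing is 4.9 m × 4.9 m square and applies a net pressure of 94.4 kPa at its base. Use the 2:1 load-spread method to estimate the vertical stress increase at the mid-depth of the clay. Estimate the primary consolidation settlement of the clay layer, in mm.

Mid-depth of clay below the ground surface: z = 1.9 + 5.8/2 = 4.8 m.
Total vertical stress at mid-clay: σ_v = 18.8×1.9 + 18.4×2.9 = 89.08 kPa.
Pore pressure: u = 9.81×(4.8 − 1.5) = 32.373 kPa.
Initial effective stress: σ'_0 = σ_v − u = 89.08 − 32.373 = 56.707 kPa.
Stress increase at mid-clay by the 2:1 spreading method:
Δσ = qBL/((B+z)(L+z)) = 94.4×4.9×4.9/((4.9+4.8)(4.9+4.8)) = 24.089 kPa
Final effective stress: σ'_f = 56.707 + 24.089 = 80.796 kPa.
σ'_f = 80.796 ≤ σ'_p = 112 kPa, so the clay remains overconsolidated and only the recompression index applies:
S_c = C_r·H/(1+e₀)·log₁₀(σ'_f/σ'_0) = 0.079×5.8/1.82×log₁₀(80.796/56.707)
    = 0.25176 × 0.15375 = 0.03871 m

S_c ≈ 38.7 mm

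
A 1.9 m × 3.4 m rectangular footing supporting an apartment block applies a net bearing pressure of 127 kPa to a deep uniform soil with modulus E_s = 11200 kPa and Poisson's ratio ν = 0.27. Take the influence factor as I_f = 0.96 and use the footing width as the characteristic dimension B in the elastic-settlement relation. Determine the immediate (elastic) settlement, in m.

S_e ≈ 0.0192 m

Immediate (elastic) settlement: S_e = q·B·(1−ν²)/E_s · I_f.
S_e = 127 × 1.9 × (1 − 0.27²) / 11200 × 0.96
    = 127 × 1.9 × 0.9271 / 11200 × 0.96
    = 0.01918 m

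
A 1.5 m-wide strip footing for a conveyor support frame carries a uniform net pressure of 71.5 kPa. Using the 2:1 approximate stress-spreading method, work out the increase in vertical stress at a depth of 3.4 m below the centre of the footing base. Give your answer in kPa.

Δσ_z ≈ 21.9 kPa

By the 2:1 method the load spreads at 1 horizontal : 2 vertical, so at depth z the loaded area has grown by z in each plan dimension:
Δσ = qB/(B+z) = 71.5×1.5/(1.5+3.4) = 21.888 kPa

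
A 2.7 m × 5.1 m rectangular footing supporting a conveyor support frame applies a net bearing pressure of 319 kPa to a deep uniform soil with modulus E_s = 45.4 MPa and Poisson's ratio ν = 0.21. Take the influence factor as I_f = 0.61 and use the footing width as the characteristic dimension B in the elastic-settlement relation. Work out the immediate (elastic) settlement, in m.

Immediate (elastic) settlement: S_e = q·B·(1−ν²)/E_s · I_f.
E_s = 45.4 MPa = 45400 kPa.
S_e = 319 × 2.7 × (1 − 0.21²) / 45400 × 0.61
    = 319 × 2.7 × 0.9559 / 45400 × 0.61
    = 0.01106 m

S_e ≈ 0.0111 m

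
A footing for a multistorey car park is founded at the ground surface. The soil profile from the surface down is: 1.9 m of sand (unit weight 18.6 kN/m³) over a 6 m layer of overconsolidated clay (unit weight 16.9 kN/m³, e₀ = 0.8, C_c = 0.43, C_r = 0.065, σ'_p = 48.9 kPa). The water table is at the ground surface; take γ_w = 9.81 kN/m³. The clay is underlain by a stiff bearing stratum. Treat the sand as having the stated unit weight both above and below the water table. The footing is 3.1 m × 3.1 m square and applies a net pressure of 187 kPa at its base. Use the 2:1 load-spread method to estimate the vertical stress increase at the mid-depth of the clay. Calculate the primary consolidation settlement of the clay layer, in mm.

S_c ≈ 211 mm

Mid-depth of clay below the ground surface: z = 1.9 + 6/2 = 4.9 m.
Total vertical stress at mid-clay: σ_v = 18.6×1.9 + 16.9×3 = 86.04 kPa.
Pore pressure: u = 9.81×(4.9 − 0) = 48.069 kPa.
Initial effective stress: σ'_0 = σ_v − u = 86.04 − 48.069 = 37.971 kPa.
Stress increase at mid-clay by the 2:1 spreading method:
Δσ = qBL/((B+z)(L+z)) = 187×3.1×3.1/((3.1+4.9)(3.1+4.9)) = 28.079 kPa
Final effective stress: σ'_f = 37.971 + 28.079 = 66.05 kPa.
σ'_f = 66.05 > σ'_p = 48.9 kPa, so the stress path crosses the preconsolidation pressure — recompression up to σ'_p, then virgin compression beyond:
S_c = H/(1+e₀)·[C_r·log₁₀(σ'_p/σ'_0) + C_c·log₁₀(σ'_f/σ'_p)]
    = 6/1.8 × [0.065×log₁₀(48.9/37.971) + 0.43×log₁₀(66.05/48.9)]
    = 3.3333 × [0.0071407 + 0.056143] = 0.2109 m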